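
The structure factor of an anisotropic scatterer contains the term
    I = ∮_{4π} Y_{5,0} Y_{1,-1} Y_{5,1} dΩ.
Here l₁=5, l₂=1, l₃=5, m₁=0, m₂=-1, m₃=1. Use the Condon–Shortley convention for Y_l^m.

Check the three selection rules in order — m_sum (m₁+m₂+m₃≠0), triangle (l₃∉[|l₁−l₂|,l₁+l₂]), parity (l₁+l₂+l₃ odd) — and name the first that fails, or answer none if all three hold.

m₁+m₂+m₃ = 0 − 1 + 1 = 0  ✓
triangle: |5−1|=4 ≤ l₃=5 ≤ 5+1=6  ✓
parity: l₁+l₂+l₃ = 11 is odd  ✗

parity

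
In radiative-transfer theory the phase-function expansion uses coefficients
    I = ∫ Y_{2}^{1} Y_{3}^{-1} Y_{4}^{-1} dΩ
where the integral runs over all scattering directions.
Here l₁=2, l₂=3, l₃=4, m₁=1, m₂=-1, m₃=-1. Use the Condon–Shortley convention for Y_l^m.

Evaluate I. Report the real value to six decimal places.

Σmᵢ = -1 ≠ 0, so the φ-integral vanishes; I = 0

0.000000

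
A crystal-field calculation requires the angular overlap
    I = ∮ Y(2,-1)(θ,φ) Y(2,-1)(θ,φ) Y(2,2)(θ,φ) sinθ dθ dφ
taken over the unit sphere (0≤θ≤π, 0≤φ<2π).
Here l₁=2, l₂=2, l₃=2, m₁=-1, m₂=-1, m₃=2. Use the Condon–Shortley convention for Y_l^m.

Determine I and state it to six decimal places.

0.220728

m-sum 0 ✓  L=6 even ✓  0≤2≤4 ✓
Π(2lᵢ+1) = 5×5×5 = 125
triangle coeff Δ(2,2,2) = 1/630
Σ_t [0,2]: t=0:+1/8 t=1:−1/1 t=2:+1/8 = -3/4
(3j)²=2/35 [(2 2 2; 0 0 0)], sign=-1
Σ_t [1,1]: t=1:−1/4 = -1/4
(3j)²=3/35 [(2 2 2; -1 -1 2)], sign=-1
⇒ 4πI² = 30/49
I = (+1)√(30/49/(4π)) = 0.22072812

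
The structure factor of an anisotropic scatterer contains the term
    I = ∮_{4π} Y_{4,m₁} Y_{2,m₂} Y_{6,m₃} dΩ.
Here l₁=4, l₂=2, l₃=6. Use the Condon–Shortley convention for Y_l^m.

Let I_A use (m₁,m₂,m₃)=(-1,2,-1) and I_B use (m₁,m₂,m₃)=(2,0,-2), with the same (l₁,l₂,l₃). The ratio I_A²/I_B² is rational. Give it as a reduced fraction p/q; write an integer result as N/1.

5/24

Same 4,2,6: normalisation and zero-m 3j drop out of the ratio.
A: Δ: 0! 8! 4! / 13! → 1/6435; sum: t=0:+1/17280 = 1/17280; 3j²(4 2 6; -1 2 -1) = Δ·Π!·Σ² = 7/1287  (sign -1)
B: Δ: 0! 8! 4! / 13! → 1/6435; sum: t=0:+1/5760 = 1/5760; 3j²(4 2 6; 2 0 -2) = Δ·Π!·Σ² = 56/2145  (sign +1)
I_A²/I_B² = (7/1287)/(56/2145) = 5/24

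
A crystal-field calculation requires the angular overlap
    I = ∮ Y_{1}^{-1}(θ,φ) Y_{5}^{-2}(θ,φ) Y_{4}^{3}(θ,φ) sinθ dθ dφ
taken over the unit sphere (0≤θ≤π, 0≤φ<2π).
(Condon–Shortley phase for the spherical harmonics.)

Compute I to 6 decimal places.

m-sum 0 ✓  L=10 even ✓  4≤4≤6 ✓
Π(2lᵢ+1) = 3×11×9 = 297
triangle coeff Δ(1,5,4) = 1/495
Σ_t [1,1]: t=1:−1/576 = -1/576
(3j)²=5/99 [(1 5 4; 0 0 0)], sign=-1
Σ_t [2,2]: t=2:+1/10080 = 1/10080
(3j)²=1/165 [(1 5 4; -1 -2 3)], sign=-1
⇒ 4πI² = 1/11
I = (+1)√(1/11/(4π)) = 0.08505478

0.085055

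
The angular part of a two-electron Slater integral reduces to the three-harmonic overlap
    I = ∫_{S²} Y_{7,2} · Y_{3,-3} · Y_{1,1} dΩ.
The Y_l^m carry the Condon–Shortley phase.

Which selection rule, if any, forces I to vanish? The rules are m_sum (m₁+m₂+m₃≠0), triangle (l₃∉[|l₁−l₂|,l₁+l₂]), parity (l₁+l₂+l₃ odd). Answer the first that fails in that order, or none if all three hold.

triangle

Σmᵢ = 0  ✓
l₃∈[|l₁−l₂|,l₁+l₂]=[4,10], have l₃=1  ✗
Σlᵢ = 11 ⇒ odd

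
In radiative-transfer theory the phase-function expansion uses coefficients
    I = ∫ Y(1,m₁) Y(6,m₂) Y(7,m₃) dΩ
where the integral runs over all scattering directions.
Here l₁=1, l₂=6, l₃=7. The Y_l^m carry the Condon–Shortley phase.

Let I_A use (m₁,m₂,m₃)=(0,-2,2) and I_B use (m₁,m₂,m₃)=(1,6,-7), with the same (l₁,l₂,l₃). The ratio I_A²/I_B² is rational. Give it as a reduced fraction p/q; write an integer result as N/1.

Same 1,6,7: normalisation and zero-m 3j drop out of the ratio.
A: Δ: 0! 2! 12! / 15! → 1/1365; sum: t=0:+1/967680 = 1/967680; 3j²(1 6 7; 0 -2 2) = Δ·Π!·Σ² = 3/91  (sign -1)
B: Δ: 0! 2! 12! / 15! → 1/1365; sum: t=0:+1/958003200 = 1/958003200; 3j²(1 6 7; 1 6 -7) = Δ·Π!·Σ² = 1/15  (sign +1)
I_A²/I_B² = (3/91)/(1/15) = 45/91

45/91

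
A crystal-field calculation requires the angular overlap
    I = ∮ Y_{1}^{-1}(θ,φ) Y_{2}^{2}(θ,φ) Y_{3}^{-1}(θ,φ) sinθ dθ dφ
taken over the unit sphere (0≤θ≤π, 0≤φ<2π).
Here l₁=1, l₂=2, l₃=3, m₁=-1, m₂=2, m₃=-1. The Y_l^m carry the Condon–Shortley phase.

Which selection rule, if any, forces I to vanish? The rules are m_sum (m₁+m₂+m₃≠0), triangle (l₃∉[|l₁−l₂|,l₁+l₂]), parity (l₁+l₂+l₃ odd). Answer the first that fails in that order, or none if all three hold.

m₁+m₂+m₃ = -1 + 2 − 1 = 0  ✓
triangle: |1−2|=1 ≤ l₃=3 ≤ 1+2=3  ✓
parity: l₁+l₂+l₃ = 6 is even  ✓

none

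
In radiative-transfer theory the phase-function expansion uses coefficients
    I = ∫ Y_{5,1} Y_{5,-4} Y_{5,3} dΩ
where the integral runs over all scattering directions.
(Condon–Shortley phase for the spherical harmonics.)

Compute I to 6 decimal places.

0.000000

L=15 odd ⇒ parity kills the (l;000) factor ⇒ I = 0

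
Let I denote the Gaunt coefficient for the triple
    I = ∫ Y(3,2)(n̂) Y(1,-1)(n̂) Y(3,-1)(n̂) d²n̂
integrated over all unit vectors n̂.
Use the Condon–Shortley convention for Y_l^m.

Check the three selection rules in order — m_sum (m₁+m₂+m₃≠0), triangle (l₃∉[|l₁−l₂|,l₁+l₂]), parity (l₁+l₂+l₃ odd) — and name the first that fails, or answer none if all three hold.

parity

Σmᵢ = 0  ✓
l₃∈[|l₁−l₂|,l₁+l₂]=[2,4], have l₃=3  ✓
Σlᵢ = 7 ⇒ odd  ✗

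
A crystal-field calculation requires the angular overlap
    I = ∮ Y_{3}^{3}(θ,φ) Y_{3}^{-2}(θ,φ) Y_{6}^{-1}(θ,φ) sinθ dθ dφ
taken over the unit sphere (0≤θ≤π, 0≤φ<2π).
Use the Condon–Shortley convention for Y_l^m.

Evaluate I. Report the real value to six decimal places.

m-sum 0 ✓  L=12 even ✓  0≤6≤6 ✓
Π(2lᵢ+1) = 7×7×13 = 637
triangle coeff Δ(3,3,6) = 1/12012
Σ_t [0,0]: t=0:+1/1296 = 1/1296
(3j)²=100/3003 [(3 3 6; 0 0 0)], sign=+1
Σ_t [0,0]: t=0:+1/86400 = 1/86400
(3j)²=1/1716 [(3 3 6; 3 -2 -1)], sign=-1
⇒ 4πI² = 175/14157
I = (-1)√(175/14157/(4π)) = -0.03136379

-0.031364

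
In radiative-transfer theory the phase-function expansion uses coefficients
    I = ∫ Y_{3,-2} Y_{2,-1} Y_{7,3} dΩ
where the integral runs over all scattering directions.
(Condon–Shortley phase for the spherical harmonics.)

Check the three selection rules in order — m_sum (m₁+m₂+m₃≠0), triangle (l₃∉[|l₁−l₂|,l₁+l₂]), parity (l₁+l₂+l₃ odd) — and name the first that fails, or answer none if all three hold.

Σmᵢ = 0  ✓
l₃∈[|l₁−l₂|,l₁+l₂]=[1,5], have l₃=7  ✗
Σlᵢ = 12 ⇒ even

triangle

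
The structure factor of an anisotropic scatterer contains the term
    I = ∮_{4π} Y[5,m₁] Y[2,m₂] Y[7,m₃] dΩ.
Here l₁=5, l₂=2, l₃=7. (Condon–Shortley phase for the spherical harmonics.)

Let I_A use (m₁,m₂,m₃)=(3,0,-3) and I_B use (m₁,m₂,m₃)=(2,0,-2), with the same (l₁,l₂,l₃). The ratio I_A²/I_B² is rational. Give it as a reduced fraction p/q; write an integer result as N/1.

l's match ⇒ only the (l;m) 3-j factors differ between A and B.
A: triangle coeff Δ(5,2,7) = 1/15015; Σ_t [0,0]: t=0:+1/322560 = 1/322560; (3j)²=18/1001 [(5 2 7; 3 0 -3)], sign=+1
B: triangle coeff Δ(5,2,7) = 1/15015; Σ_t [0,0]: t=0:+1/120960 = 1/120960; (3j)²=24/1001 [(5 2 7; 2 0 -2)], sign=-1
I_A²/I_B² = (18/1001)/(24/1001) = 3/4

3/4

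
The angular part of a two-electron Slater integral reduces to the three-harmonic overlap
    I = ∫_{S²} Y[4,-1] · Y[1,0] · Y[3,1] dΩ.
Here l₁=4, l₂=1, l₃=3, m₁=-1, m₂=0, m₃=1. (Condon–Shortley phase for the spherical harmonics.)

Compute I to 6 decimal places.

-0.238414

m-sum 0 ✓  L=8 even ✓  3≤3≤5 ✓
Π(2lᵢ+1) = 9×3×7 = 189
triangle coeff Δ(4,1,3) = 1/252
Σ_t [1,1]: t=1:−1/36 = -1/36
(3j)²=4/63 [(4 1 3; 0 0 0)], sign=+1
Σ_t [1,1]: t=1:−1/48 = -1/48
(3j)²=5/84 [(4 1 3; -1 0 1)], sign=-1
⇒ 4πI² = 5/7
I = (-1)√(5/7/(4π)) = -0.23841361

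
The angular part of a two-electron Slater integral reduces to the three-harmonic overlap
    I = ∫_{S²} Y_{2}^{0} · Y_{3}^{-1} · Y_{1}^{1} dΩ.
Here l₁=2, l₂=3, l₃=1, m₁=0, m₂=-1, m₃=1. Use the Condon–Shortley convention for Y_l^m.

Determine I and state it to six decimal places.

m-sum 0 ✓  L=6 even ✓  1≤1≤5 ✓
Π(2lᵢ+1) = 5×7×3 = 105
triangle coeff Δ(2,3,1) = 1/105
Σ_t [2,2]: t=2:+1/4 = 1/4
(3j)²=3/35 [(2 3 1; 0 0 0)], sign=-1
Σ_t [2,2]: t=2:+1/8 = 1/8
(3j)²=2/35 [(2 3 1; 0 -1 1)], sign=+1
⇒ 4πI² = 18/35
I = (-1)√(18/35/(4π)) = -0.20230066

-0.202301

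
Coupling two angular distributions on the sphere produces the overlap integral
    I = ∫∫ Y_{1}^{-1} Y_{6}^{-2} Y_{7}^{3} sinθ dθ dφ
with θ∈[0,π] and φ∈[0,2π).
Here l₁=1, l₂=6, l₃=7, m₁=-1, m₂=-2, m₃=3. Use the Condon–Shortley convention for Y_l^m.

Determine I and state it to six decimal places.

Checks pass: Σm=0; 14 even; l₃=7∈[5,7].
(2·1+1)(2·6+1)(2·7+1) = 585
Δ: 0! 2! 12! / 15! → 1/1365
sum: t=0:+1/518400 = 1/518400
3j²(1 6 7; 0 0 0) = Δ·Π!·Σ² = 7/195  (sign -1)
sum: t=0:+1/1935360 = 1/1935360
3j²(1 6 7; -1 -2 3) = Δ·Π!·Σ² = 3/91  (sign +1)
combine: 4πI² = 585·7/195·3/91 = 9/13
take √, sign -1: I = -0.23471705

-0.234717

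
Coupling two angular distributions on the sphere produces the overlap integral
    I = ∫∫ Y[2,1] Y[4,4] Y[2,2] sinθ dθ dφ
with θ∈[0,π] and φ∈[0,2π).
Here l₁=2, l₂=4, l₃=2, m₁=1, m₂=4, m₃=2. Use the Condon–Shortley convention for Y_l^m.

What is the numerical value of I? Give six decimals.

0.000000

Σmᵢ = 7 ≠ 0, so the φ-integral vanishes; I = 0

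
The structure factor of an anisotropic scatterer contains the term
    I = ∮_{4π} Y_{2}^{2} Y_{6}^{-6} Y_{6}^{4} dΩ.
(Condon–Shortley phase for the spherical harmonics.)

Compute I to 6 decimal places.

-0.076075

Checks pass: Σm=0; 14 even; l₃=6∈[4,8].
(2·2+1)(2·6+1)(2·6+1) = 845
Δ: 2! 2! 10! / 15! → 1/90090
sum: t=0:+1/69120 t=1:−1/14400 t=2:+1/69120 = -7/172800
3j²(2 6 6; 0 0 0) = Δ·Π!·Σ² = 14/715  (sign -1)
sum: t=0:+1/14515200 = 1/14515200
3j²(2 6 6; 2 -6 4) = Δ·Π!·Σ² = 2/455  (sign +1)
combine: 4πI² = 845·14/715·2/455 = 4/55
take √, sign -1: I = -0.07607531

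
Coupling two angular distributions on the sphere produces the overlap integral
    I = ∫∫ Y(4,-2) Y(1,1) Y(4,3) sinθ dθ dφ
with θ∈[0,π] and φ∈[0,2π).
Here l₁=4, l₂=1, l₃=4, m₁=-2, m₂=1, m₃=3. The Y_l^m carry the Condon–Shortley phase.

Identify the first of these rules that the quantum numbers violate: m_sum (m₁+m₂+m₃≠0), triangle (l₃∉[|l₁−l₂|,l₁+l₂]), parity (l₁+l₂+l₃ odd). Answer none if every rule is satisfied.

Σmᵢ = 2  ✗
l₃∈[|l₁−l₂|,l₁+l₂]=[3,5], have l₃=4
Σlᵢ = 9 ⇒ odd

m_sum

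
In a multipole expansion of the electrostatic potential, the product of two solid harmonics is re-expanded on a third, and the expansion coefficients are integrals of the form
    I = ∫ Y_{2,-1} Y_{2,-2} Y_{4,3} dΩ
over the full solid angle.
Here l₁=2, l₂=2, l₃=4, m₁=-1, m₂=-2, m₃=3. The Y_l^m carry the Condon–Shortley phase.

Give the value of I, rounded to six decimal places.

Checks pass: Σm=0; 8 even; l₃=4∈[0,4].
(2·2+1)(2·2+1)(2·4+1) = 225
Δ: 0! 4! 4! / 9! → 1/630
sum: t=0:+1/16 = 1/16
3j²(2 2 4; 0 0 0) = Δ·Π!·Σ² = 2/35  (sign +1)
sum: t=0:+1/144 = 1/144
3j²(2 2 4; -1 -2 3) = Δ·Π!·Σ² = 1/18  (sign -1)
combine: 4πI² = 225·2/35·1/18 = 5/7
take √, sign -1: I = -0.23841361

-0.238414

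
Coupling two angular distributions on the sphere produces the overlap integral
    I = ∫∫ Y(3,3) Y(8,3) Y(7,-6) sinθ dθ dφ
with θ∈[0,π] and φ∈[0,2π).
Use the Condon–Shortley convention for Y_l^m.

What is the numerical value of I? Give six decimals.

0.043419

Rules hold: Σm=0, L=18 even, 5≤7≤11.
N = 7·17·15 = 1785
Δ = 4!·2!·12!/19! = 1/5290740
Racah Σ t=1..3: t=1:−1/7257600 t=2:+1/2073600 t=3:−1/7257600 = 1/4838400
⇒ 3j(3 8 7; 0 0 0)² = 252/20995, sgn -1
Racah Σ t=0..0: t=0:+1/1916006400 = 1/1916006400
⇒ 3j(3 8 7; 3 3 -6)² = 5/4522, sgn -1
4πI² = N·(3j₀)²·(3jₘ)² = 1890/79781
I = +1·√(0.0236899/4π) = 0.04341864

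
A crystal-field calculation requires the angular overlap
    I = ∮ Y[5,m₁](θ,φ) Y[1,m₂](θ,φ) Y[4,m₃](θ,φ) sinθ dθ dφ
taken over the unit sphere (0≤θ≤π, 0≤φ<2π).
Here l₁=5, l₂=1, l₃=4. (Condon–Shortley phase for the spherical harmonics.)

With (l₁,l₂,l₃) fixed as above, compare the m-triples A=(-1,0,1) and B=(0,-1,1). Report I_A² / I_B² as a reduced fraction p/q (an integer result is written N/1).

12/5

Shared (l₁,l₂,l₃)=(5,1,4): N and (l;000)² cancel in I_A²/I_B².
A: Δ = 2!·8!·0!/11! = 1/495; Racah Σ t=1..1: t=1:−1/720 = -1/720; ⇒ 3j(5 1 4; -1 0 1)² = 8/165, sgn +1
B: Δ = 2!·8!·0!/11! = 1/495; Racah Σ t=0..0: t=0:+1/1440 = 1/1440; ⇒ 3j(5 1 4; 0 -1 1)² = 2/99, sgn -1
I_A²/I_B² = (8/165)/(2/99) = 12/5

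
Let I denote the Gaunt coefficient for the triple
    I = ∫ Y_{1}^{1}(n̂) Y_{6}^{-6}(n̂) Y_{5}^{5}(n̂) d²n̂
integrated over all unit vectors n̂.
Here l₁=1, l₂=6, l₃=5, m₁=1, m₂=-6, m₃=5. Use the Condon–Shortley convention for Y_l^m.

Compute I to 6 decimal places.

0.331940

m-sum 0 ✓  L=12 even ✓  5≤5≤7 ✓
Π(2lᵢ+1) = 3×13×11 = 429
triangle coeff Δ(1,6,5) = 1/858
Σ_t [1,1]: t=1:−1/14400 = -1/14400
(3j)²=6/143 [(1 6 5; 0 0 0)], sign=+1
Σ_t [0,0]: t=0:+1/7257600 = 1/7257600
(3j)²=1/13 [(1 6 5; 1 -6 5)], sign=+1
⇒ 4πI² = 18/13
I = (+1)√(18/13/(4π)) = 0.33194004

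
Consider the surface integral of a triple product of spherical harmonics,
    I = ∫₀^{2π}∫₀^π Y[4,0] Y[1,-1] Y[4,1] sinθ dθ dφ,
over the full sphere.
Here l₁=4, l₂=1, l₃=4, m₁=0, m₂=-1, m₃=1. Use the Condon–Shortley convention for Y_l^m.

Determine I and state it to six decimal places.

l₁+l₂+l₃=9 is odd: 3j(l;000)=0 ⇒ I=0

0.000000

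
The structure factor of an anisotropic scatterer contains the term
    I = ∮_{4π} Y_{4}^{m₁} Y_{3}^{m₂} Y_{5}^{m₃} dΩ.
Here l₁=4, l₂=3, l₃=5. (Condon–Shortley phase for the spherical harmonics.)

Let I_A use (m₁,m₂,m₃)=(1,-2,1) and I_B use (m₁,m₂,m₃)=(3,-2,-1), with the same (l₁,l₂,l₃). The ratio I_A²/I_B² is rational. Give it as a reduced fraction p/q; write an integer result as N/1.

625/847

Same 4,3,5: normalisation and zero-m 3j drop out of the ratio.
A: Δ: 2! 6! 4! / 13! → 1/180180; sum: t=0:+1/432 t=1:−1/1152 = 5/3456; 3j²(4 3 5; 1 -2 1) = Δ·Π!·Σ² = 625/36036  (sign +1)
B: Δ: 2! 6! 4! / 13! → 1/180180; sum: t=0:+1/1440 t=1:−1/17280 = 11/17280; 3j²(4 3 5; 3 -2 -1) = Δ·Π!·Σ² = 11/468  (sign +1)
I_A²/I_B² = (625/36036)/(11/468) = 625/847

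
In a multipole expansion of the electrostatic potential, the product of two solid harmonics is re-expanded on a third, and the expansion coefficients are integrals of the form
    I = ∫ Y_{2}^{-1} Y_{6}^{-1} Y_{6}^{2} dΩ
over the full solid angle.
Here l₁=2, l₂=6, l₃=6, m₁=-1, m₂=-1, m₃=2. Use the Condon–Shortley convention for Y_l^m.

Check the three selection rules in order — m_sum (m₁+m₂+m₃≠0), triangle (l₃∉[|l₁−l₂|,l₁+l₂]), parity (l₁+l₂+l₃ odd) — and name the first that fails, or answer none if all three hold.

none

m₁+m₂+m₃ = -1 − 1 + 2 = 0  ✓
triangle: |2−6|=4 ≤ l₃=6 ≤ 2+6=8  ✓
parity: l₁+l₂+l₃ = 14 is even  ✓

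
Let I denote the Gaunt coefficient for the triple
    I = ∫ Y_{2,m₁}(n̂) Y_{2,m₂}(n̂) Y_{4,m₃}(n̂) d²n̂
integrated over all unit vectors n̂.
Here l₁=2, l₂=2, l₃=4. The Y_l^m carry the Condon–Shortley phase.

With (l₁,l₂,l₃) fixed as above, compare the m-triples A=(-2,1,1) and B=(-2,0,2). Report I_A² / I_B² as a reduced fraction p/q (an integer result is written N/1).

Shared (l₁,l₂,l₃)=(2,2,4): N and (l;000)² cancel in I_A²/I_B².
A: Δ = 0!·4!·4!/9! = 1/630; Racah Σ t=0..0: t=0:+1/144 = 1/144; ⇒ 3j(2 2 4; -2 1 1)² = 1/126, sgn -1
B: Δ = 0!·4!·4!/9! = 1/630; Racah Σ t=0..0: t=0:+1/96 = 1/96; ⇒ 3j(2 2 4; -2 0 2)² = 1/42, sgn +1
I_A²/I_B² = (1/126)/(1/42) = 1/3

1/3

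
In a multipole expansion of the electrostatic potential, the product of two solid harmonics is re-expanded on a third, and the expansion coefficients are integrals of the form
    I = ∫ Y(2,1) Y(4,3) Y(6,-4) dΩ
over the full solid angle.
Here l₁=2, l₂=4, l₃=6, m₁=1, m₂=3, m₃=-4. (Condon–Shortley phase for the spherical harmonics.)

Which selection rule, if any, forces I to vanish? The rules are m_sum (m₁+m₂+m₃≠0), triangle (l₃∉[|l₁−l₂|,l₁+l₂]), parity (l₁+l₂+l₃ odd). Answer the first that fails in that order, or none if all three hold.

azimuthal sum: 1 + 3 − 4 = 0  ✓
2 ≤ 6 ≤ 6 (triangle on l)  ✓
L = 2 + 4 + 6 = 12 (even)  ✓

none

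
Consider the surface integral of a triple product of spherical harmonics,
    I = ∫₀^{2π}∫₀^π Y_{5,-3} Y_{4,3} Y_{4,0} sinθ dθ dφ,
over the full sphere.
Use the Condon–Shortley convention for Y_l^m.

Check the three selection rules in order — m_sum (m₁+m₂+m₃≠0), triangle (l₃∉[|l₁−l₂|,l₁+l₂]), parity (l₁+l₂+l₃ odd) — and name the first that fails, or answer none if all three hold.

parity

azimuthal sum: -3 + 3 + 0 = 0  ✓
1 ≤ 4 ≤ 9 (triangle on l)  ✓
L = 5 + 4 + 4 = 13 (odd)  ✗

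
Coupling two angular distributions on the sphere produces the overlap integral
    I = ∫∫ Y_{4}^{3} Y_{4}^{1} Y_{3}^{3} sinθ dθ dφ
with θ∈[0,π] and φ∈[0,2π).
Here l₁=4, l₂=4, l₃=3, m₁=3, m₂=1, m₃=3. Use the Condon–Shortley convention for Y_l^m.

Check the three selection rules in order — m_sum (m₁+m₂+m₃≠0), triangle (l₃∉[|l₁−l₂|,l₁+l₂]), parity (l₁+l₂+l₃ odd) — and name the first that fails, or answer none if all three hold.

azimuthal sum: 3 + 1 + 3 = 7  ✗
0 ≤ 3 ≤ 8 (triangle on l)
L = 4 + 4 + 3 = 11 (odd)

m_sum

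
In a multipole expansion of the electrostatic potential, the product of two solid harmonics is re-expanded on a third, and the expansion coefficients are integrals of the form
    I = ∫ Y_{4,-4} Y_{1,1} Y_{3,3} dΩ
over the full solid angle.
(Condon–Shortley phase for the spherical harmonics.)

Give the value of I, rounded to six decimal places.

Rules hold: Σm=0, L=8 even, 3≤3≤5.
N = 9·3·7 = 189
Δ = 2!·6!·0!/9! = 1/252
Racah Σ t=1..1: t=1:−1/36 = -1/36
⇒ 3j(4 1 3; 0 0 0)² = 4/63, sgn +1
Racah Σ t=2..2: t=2:+1/1440 = 1/1440
⇒ 3j(4 1 3; -4 1 3)² = 1/9, sgn +1
4πI² = N·(3j₀)²·(3jₘ)² = 4/3
I = +1·√(1.33333/4π) = 0.32573501

0.325735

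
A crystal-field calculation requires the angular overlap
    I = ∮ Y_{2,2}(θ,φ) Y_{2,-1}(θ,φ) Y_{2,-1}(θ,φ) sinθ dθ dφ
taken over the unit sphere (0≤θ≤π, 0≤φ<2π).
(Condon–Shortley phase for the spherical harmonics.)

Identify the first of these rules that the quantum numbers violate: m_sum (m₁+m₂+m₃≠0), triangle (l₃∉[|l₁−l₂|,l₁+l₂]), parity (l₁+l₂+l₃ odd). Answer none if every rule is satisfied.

azimuthal sum: 2 − 1 − 1 = 0  ✓
0 ≤ 2 ≤ 4 (triangle on l)  ✓
L = 2 + 2 + 2 = 6 (even)  ✓

none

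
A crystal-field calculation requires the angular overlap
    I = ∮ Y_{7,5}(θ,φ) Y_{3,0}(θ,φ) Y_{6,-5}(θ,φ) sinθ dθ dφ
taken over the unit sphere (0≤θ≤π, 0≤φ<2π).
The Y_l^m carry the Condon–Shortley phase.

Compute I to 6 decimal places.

0.161723

Checks pass: Σm=0; 16 even; l₃=6∈[4,10].
(2·7+1)(2·3+1)(2·6+1) = 1365
Δ: 4! 10! 2! / 17! → 1/2042040
sum: t=1:−1/207360 t=2:+1/57600 t=3:−1/207360 = 1/129600
3j²(7 3 6; 0 0 0) = Δ·Π!·Σ² = 168/12155  (sign +1)
sum: t=1:−1/4354560 t=2:+1/14515200 = -1/6220800
3j²(7 3 6; 5 0 -5) = Δ·Π!·Σ² = 77/4420  (sign +1)
combine: 4πI² = 1365·168/12155·77/4420 = 6174/18785
take √, sign +1: I = 0.16172337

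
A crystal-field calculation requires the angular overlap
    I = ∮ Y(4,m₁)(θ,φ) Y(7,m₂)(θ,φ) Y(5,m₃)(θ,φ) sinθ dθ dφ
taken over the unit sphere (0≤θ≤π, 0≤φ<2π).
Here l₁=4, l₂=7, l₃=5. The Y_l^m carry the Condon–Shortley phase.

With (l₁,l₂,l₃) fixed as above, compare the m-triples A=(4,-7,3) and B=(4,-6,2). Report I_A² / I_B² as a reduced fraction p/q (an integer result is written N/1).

Same 4,7,5: normalisation and zero-m 3j drop out of the ratio.
A: Δ: 6! 2! 8! / 17! → 1/6126120; sum: t=0:+1/58060800 = 1/58060800; 3j²(4 7 5; 4 -7 3) = Δ·Π!·Σ² = 7/510  (sign +1)
B: Δ: 6! 2! 8! / 17! → 1/6126120; sum: t=0:+1/7257600 = 1/7257600; 3j²(4 7 5; 4 -6 2) = Δ·Π!·Σ² = 2/85  (sign -1)
I_A²/I_B² = (7/510)/(2/85) = 7/12

7/12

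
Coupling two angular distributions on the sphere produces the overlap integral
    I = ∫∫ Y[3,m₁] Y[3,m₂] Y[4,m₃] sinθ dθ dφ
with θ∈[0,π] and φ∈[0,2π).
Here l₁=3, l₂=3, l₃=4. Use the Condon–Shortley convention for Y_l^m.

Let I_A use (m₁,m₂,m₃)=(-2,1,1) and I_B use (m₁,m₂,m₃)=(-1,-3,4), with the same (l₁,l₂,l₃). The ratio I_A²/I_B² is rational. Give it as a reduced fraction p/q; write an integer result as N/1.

Same 3,3,4: normalisation and zero-m 3j drop out of the ratio.
A: Δ: 2! 4! 4! / 11! → 1/34650; sum: t=1:−1/144 t=2:+1/48 = 1/72; 3j²(3 3 4; -2 1 1) = Δ·Π!·Σ² = 16/693  (sign -1)
B: Δ: 2! 4! 4! / 11! → 1/34650; sum: t=0:+1/1152 = 1/1152; 3j²(3 3 4; -1 -3 4) = Δ·Π!·Σ² = 1/33  (sign +1)
I_A²/I_B² = (16/693)/(1/33) = 16/21

16/21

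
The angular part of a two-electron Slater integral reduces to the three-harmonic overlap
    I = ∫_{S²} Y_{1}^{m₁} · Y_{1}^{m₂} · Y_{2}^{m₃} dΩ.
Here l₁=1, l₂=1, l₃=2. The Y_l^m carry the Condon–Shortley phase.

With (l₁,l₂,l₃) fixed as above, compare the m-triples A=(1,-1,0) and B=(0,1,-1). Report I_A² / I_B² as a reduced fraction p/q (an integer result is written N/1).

1/3

l's match ⇒ only the (l;m) 3-j factors differ between A and B.
A: triangle coeff Δ(1,1,2) = 1/30; Σ_t [0,0]: t=0:+1/4 = 1/4; (3j)²=1/30 [(1 1 2; 1 -1 0)], sign=+1
B: triangle coeff Δ(1,1,2) = 1/30; Σ_t [0,0]: t=0:+1/2 = 1/2; (3j)²=1/10 [(1 1 2; 0 1 -1)], sign=-1
I_A²/I_B² = (1/30)/(1/10) = 1/3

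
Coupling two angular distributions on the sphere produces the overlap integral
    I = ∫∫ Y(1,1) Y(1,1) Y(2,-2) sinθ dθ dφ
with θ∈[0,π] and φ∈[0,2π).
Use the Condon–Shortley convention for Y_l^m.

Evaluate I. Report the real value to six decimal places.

0.309019

Checks pass: Σm=0; 4 even; l₃=2∈[0,2].
(2·1+1)(2·1+1)(2·2+1) = 45
Δ: 0! 2! 2! / 5! → 1/30
sum: t=0:+1/1 = 1/1
3j²(1 1 2; 0 0 0) = Δ·Π!·Σ² = 2/15  (sign +1)
sum: t=0:+1/4 = 1/4
3j²(1 1 2; 1 1 -2) = Δ·Π!·Σ² = 1/5  (sign +1)
combine: 4πI² = 45·2/15·1/5 = 6/5
take √, sign +1: I = 0.30901936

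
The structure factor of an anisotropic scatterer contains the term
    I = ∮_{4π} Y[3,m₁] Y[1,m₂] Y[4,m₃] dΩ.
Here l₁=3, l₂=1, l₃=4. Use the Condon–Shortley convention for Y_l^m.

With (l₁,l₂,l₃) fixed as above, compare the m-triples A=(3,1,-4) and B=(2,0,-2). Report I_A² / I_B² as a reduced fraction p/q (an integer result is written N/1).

7/3

Shared (l₁,l₂,l₃)=(3,1,4): N and (l;000)² cancel in I_A²/I_B².
A: Δ = 0!·6!·2!/9! = 1/252; Racah Σ t=0..0: t=0:+1/1440 = 1/1440; ⇒ 3j(3 1 4; 3 1 -4)² = 1/9, sgn +1
B: Δ = 0!·6!·2!/9! = 1/252; Racah Σ t=0..0: t=0:+1/120 = 1/120; ⇒ 3j(3 1 4; 2 0 -2)² = 1/21, sgn +1
I_A²/I_B² = (1/9)/(1/21) = 7/3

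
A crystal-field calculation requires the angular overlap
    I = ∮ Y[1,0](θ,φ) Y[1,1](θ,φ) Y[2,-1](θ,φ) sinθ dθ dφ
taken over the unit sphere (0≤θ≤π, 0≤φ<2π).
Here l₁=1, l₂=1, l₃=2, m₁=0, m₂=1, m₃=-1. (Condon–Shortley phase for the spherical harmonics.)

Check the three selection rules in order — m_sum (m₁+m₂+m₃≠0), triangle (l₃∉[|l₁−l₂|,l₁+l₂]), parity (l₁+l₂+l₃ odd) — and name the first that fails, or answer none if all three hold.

m₁+m₂+m₃ = 0 + 1 − 1 = 0  ✓
triangle: |1−1|=0 ≤ l₃=2 ≤ 1+1=2  ✓
parity: l₁+l₂+l₃ = 4 is even  ✓

none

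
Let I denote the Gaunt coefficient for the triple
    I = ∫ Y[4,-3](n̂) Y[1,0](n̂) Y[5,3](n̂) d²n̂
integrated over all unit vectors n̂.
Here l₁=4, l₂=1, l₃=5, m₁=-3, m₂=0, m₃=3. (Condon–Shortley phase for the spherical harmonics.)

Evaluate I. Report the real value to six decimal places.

Checks pass: Σm=0; 10 even; l₃=5∈[3,5].
(2·4+1)(2·1+1)(2·5+1) = 297
Δ: 0! 8! 2! / 11! → 1/495
sum: t=0:+1/576 = 1/576
3j²(4 1 5; 0 0 0) = Δ·Π!·Σ² = 5/99  (sign -1)
sum: t=0:+1/5040 = 1/5040
3j²(4 1 5; -3 0 3) = Δ·Π!·Σ² = 16/495  (sign +1)
combine: 4πI² = 297·5/99·16/495 = 16/33
take √, sign -1: I = -0.19642560

-0.196426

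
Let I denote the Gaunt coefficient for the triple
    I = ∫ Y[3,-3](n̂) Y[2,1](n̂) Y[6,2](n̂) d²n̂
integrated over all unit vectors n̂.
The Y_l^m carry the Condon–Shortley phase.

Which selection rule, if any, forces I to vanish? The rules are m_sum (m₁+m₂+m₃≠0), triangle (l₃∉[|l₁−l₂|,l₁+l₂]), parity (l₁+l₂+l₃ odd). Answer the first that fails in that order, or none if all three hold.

azimuthal sum: -3 + 1 + 2 = 0  ✓
1 ≤ 6 ≤ 5 (triangle on l)  ✗
L = 3 + 2 + 6 = 11 (odd)

triangle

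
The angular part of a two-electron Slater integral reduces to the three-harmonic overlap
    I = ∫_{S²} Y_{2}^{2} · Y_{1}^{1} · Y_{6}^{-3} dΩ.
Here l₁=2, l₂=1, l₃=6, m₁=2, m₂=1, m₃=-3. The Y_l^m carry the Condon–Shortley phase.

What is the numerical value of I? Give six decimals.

l₃=6 ∉ [1,3] — triangle fails ⇒ I = 0

0.000000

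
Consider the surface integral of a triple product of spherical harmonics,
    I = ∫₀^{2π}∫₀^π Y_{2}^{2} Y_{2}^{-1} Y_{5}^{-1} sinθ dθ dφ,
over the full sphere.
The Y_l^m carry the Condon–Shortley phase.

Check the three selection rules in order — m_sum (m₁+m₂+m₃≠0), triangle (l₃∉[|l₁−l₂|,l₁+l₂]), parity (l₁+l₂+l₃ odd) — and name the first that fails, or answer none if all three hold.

m₁+m₂+m₃ = 2 − 1 − 1 = 0  ✓
triangle: |2−2|=0 ≤ l₃=5 ≤ 2+2=4  ✗
parity: l₁+l₂+l₃ = 9 is odd

triangle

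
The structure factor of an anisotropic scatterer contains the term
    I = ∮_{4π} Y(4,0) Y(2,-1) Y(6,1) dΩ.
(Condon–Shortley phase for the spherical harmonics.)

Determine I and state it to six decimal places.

m-sum 0 ✓  L=12 even ✓  2≤6≤6 ✓
Π(2lᵢ+1) = 9×5×13 = 585
triangle coeff Δ(4,2,6) = 1/6435
Σ_t [0,0]: t=0:+1/2304 = 1/2304
(3j)²=5/143 [(4 2 6; 0 0 0)], sign=+1
Σ_t [0,0]: t=0:+1/3456 = 1/3456
(3j)²=35/1287 [(4 2 6; 0 -1 1)], sign=-1
⇒ 4πI² = 875/1573
I = (-1)√(875/1573/(4π)) = -0.21039467

-0.210395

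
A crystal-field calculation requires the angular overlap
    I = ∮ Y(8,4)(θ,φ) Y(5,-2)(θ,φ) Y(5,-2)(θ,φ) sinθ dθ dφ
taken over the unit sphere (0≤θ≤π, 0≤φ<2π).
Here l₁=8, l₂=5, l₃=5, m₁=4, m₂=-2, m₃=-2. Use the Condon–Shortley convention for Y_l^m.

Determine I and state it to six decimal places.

0.144372

Rules hold: Σm=0, L=18 even, 3≤5≤13.
N = 17·11·11 = 2057
Δ = 8!·8!·2!/19! = 1/37413090
Racah Σ t=3..5: t=3:−1/1036800 t=4:+1/331776 t=5:−1/1036800 = 1/921600
⇒ 3j(8 5 5; 0 0 0)² = 490/46189, sgn -1
Racah Σ t=1..3: t=1:−1/7257600 t=2:+1/2073600 t=3:−1/7257600 = 1/4838400
⇒ 3j(8 5 5; 4 -2 -2)² = 252/20995, sgn -1
4πI² = N·(3j₀)²·(3jₘ)² = 271656/1037153
I = +1·√(0.261925/4π) = 0.14437211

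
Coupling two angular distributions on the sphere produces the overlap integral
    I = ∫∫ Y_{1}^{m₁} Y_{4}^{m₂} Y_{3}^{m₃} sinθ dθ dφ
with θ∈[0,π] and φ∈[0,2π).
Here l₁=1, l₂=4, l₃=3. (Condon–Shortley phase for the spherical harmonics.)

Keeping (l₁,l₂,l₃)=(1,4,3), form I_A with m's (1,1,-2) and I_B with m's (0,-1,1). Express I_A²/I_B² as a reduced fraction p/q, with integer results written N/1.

Same 1,4,3: normalisation and zero-m 3j drop out of the ratio.
A: Δ: 2! 0! 6! / 9! → 1/252; sum: t=0:+1/240 = 1/240; 3j²(1 4 3; 1 1 -2) = Δ·Π!·Σ² = 1/84  (sign -1)
B: Δ: 2! 0! 6! / 9! → 1/252; sum: t=1:−1/48 = -1/48; 3j²(1 4 3; 0 -1 1) = Δ·Π!·Σ² = 5/84  (sign -1)
I_A²/I_B² = (1/84)/(5/84) = 1/5

1/5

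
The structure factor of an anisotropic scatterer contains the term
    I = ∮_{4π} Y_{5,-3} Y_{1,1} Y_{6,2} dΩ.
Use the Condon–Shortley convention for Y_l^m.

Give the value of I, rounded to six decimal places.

0.100084

m-sum 0 ✓  L=12 even ✓  4≤6≤6 ✓
Π(2lᵢ+1) = 11×3×13 = 429
triangle coeff Δ(5,1,6) = 1/858
Σ_t [0,0]: t=0:+1/14400 = 1/14400
(3j)²=6/143 [(5 1 6; 0 0 0)], sign=+1
Σ_t [0,0]: t=0:+1/161280 = 1/161280
(3j)²=1/143 [(5 1 6; -3 1 2)], sign=+1
⇒ 4πI² = 18/143
I = (+1)√(18/143/(4π)) = 0.10008369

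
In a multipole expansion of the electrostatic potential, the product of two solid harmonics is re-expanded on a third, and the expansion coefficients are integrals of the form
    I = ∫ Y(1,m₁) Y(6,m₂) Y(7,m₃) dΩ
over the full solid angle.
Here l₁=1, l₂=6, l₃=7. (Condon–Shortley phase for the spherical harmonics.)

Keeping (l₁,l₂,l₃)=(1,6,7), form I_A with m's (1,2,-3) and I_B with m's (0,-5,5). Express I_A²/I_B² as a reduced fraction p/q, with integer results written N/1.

15/8

Shared (l₁,l₂,l₃)=(1,6,7): N and (l;000)² cancel in I_A²/I_B².
A: Δ = 0!·2!·12!/15! = 1/1365; Racah Σ t=0..0: t=0:+1/1935360 = 1/1935360; ⇒ 3j(1 6 7; 1 2 -3)² = 3/91, sgn +1
B: Δ = 0!·2!·12!/15! = 1/1365; Racah Σ t=0..0: t=0:+1/39916800 = 1/39916800; ⇒ 3j(1 6 7; 0 -5 5)² = 8/455, sgn +1
I_A²/I_B² = (3/91)/(8/455) = 15/8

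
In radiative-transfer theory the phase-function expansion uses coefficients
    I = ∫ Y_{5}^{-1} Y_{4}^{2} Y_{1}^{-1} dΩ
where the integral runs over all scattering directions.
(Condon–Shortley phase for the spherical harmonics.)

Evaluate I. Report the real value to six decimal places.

m-sum 0 ✓  L=10 even ✓  1≤1≤9 ✓
Π(2lᵢ+1) = 11×9×3 = 297
triangle coeff Δ(5,4,1) = 1/495
Σ_t [4,4]: t=4:+1/576 = 1/576
(3j)²=5/99 [(5 4 1; 0 0 0)], sign=-1
Σ_t [6,6]: t=6:+1/2880 = 1/2880
(3j)²=2/165 [(5 4 1; -1 2 -1)], sign=+1
⇒ 4πI² = 2/11
I = (-1)√(2/11/(4π)) = -0.12028562

-0.120286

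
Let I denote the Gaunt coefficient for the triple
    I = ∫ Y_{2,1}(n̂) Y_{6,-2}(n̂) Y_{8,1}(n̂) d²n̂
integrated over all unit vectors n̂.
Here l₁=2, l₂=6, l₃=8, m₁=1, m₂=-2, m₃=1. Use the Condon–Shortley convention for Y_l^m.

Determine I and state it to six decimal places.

-0.150615

Rules hold: Σm=0, L=16 even, 4≤8≤8.
N = 5·13·17 = 1105
Δ = 0!·4!·12!/17! = 1/30940
Racah Σ t=0..0: t=0:+1/2073600 = 1/2073600
⇒ 3j(2 6 8; 0 0 0)² = 28/1105, sgn +1
Racah Σ t=0..0: t=0:+1/5806080 = 1/5806080
⇒ 3j(2 6 8; 1 -2 1)² = 9/884, sgn -1
4πI² = N·(3j₀)²·(3jₘ)² = 63/221
I = -1·√(0.285068/4π) = -0.15061534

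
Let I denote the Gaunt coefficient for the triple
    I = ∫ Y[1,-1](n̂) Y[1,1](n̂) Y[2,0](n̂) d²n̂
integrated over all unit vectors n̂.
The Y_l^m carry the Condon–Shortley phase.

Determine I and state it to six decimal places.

0.126157

Checks pass: Σm=0; 4 even; l₃=2∈[0,2].
(2·1+1)(2·1+1)(2·2+1) = 45
Δ: 0! 2! 2! / 5! → 1/30
sum: t=0:+1/1 = 1/1
3j²(1 1 2; 0 0 0) = Δ·Π!·Σ² = 2/15  (sign +1)
sum: t=0:+1/4 = 1/4
3j²(1 1 2; -1 1 0) = Δ·Π!·Σ² = 1/30  (sign +1)
combine: 4πI² = 45·2/15·1/30 = 1/5
take √, sign +1: I = 0.12615663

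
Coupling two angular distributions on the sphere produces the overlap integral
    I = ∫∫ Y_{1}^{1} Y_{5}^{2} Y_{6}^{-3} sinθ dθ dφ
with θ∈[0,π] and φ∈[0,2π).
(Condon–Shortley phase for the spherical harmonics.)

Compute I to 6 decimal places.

-0.245154

Rules hold: Σm=0, L=12 even, 4≤6≤6.
N = 3·11·13 = 429
Δ = 0!·2!·10!/13! = 1/858
Racah Σ t=0..0: t=0:+1/14400 = 1/14400
⇒ 3j(1 5 6; 0 0 0)² = 6/143, sgn +1
Racah Σ t=0..0: t=0:+1/60480 = 1/60480
⇒ 3j(1 5 6; 1 2 -3)² = 6/143, sgn -1
4πI² = N·(3j₀)²·(3jₘ)² = 108/143
I = -1·√(0.755245/4π) = -0.24515397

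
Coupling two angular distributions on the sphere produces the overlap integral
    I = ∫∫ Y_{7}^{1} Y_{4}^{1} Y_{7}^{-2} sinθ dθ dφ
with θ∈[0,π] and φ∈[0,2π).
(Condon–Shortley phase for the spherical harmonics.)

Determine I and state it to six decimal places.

0.100255

Checks pass: Σm=0; 18 even; l₃=7∈[3,11].
(2·7+1)(2·4+1)(2·7+1) = 2025
Δ: 4! 10! 4! / 19! → 1/58198140
sum: t=0:+1/17418240 t=1:−1/622080 t=2:+1/230400 t=3:−1/622080 t=4:+1/17418240 = 1/806400
3j²(7 4 7; 0 0 0) = Δ·Π!·Σ² = 2268/230945  (sign -1)
sum: t=1:−1/2073600 t=2:+1/414720 t=3:−1/725760 t=4:+1/11612160 = 37/58060800
3j²(7 4 7; 1 1 -2) = Δ·Π!·Σ² = 4107/646646  (sign -1)
combine: 4πI² = 2025·2268/230945·4107/646646 = 269460270/2133423721
take √, sign +1: I = 0.10025450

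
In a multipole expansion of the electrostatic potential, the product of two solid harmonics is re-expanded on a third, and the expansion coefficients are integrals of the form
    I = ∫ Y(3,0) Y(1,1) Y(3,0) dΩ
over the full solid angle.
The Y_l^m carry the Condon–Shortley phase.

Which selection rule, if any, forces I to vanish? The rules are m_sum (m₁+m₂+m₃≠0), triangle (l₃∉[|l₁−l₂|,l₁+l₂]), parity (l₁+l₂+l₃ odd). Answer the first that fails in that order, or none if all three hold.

m₁+m₂+m₃ = 0 + 1 + 0 = 1  ✗
triangle: |3−1|=2 ≤ l₃=3 ≤ 3+1=4
parity: l₁+l₂+l₃ = 7 is odd

m_sum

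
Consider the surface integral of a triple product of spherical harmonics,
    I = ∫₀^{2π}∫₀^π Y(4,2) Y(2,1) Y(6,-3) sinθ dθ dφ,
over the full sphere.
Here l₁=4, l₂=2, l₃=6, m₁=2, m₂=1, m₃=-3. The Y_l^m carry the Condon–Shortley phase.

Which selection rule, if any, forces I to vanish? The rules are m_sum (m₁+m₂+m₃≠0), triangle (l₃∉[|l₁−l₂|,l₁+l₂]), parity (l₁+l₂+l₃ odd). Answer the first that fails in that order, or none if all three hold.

azimuthal sum: 2 + 1 − 3 = 0  ✓
2 ≤ 6 ≤ 6 (triangle on l)  ✓
L = 4 + 2 + 6 = 12 (even)  ✓

none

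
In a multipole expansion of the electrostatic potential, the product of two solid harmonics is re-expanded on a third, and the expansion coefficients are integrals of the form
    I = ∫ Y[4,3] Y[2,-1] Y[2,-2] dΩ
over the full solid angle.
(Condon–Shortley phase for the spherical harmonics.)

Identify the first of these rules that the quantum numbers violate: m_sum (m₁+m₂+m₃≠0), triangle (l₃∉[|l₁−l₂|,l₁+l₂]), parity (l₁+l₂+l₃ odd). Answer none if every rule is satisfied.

none

m₁+m₂+m₃ = 3 − 1 − 2 = 0  ✓
triangle: |4−2|=2 ≤ l₃=2 ≤ 4+2=6  ✓
parity: l₁+l₂+l₃ = 8 is even  ✓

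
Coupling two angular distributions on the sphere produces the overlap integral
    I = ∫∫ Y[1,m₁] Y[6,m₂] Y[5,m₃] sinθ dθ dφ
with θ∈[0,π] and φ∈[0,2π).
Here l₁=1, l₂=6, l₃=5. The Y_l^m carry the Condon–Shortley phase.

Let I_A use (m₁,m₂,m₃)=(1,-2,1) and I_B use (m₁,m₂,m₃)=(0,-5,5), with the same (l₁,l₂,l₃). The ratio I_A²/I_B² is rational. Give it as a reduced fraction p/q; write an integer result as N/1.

28/11

l's match ⇒ only the (l;m) 3-j factors differ between A and B.
A: triangle coeff Δ(1,6,5) = 1/858; Σ_t [0,0]: t=0:+1/34560 = 1/34560; (3j)²=14/429 [(1 6 5; 1 -2 1)], sign=+1
B: triangle coeff Δ(1,6,5) = 1/858; Σ_t [1,1]: t=1:−1/3628800 = -1/3628800; (3j)²=1/78 [(1 6 5; 0 -5 5)], sign=-1
I_A²/I_B² = (14/429)/(1/78) = 28/11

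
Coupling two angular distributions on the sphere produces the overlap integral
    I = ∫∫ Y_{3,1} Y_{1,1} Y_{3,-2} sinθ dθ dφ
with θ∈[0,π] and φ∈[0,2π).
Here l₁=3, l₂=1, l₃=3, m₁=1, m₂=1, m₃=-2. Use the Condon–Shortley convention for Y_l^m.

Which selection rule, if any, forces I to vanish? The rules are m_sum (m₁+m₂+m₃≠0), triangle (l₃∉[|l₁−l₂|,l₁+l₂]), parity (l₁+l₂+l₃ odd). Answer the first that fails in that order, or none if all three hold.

parity

Σmᵢ = 0  ✓
l₃∈[|l₁−l₂|,l₁+l₂]=[2,4], have l₃=3  ✓
Σlᵢ = 7 ⇒ odd  ✗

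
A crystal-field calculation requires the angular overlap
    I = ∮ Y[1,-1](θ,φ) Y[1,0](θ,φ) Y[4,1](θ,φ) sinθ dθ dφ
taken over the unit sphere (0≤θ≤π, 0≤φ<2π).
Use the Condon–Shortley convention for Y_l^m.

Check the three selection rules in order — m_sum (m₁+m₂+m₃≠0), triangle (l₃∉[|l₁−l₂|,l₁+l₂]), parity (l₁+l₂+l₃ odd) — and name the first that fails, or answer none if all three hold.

triangle

Σmᵢ = 0  ✓
l₃∈[|l₁−l₂|,l₁+l₂]=[0,2], have l₃=4  ✗
Σlᵢ = 6 ⇒ even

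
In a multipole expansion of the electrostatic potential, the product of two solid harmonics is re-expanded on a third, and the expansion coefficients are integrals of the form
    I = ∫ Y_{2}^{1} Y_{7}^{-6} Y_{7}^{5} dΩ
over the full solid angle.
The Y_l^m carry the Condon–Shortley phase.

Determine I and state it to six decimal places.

0.196071

m-sum 0 ✓  L=16 even ✓  5≤7≤9 ✓
Π(2lᵢ+1) = 5×15×15 = 1125
triangle coeff Δ(2,7,7) = 1/185640
Σ_t [0,2]: t=0:+1/2419200 t=1:−1/518400 t=2:+1/2419200 = -1/907200
(3j)²=56/3315 [(2 7 7; 0 0 0)], sign=+1
Σ_t [0,1]: t=0:+1/79833600 t=1:−1/958003200 = 1/87091200
(3j)²=121/4760 [(2 7 7; 1 -6 5)], sign=+1
⇒ 4πI² = 1815/3757
I = (+1)√(1815/3757/(4π)) = 0.19607074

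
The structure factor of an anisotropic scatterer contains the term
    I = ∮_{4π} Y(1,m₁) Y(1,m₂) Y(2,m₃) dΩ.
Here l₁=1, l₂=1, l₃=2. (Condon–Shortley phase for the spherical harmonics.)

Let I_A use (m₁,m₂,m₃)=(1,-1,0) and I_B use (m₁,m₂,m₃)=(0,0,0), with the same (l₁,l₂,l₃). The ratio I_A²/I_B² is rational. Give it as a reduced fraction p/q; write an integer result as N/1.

l's match ⇒ only the (l;m) 3-j factors differ between A and B.
A: triangle coeff Δ(1,1,2) = 1/30; Σ_t [0,0]: t=0:+1/4 = 1/4; (3j)²=1/30 [(1 1 2; 1 -1 0)], sign=+1
B: triangle coeff Δ(1,1,2) = 1/30; Σ_t [0,0]: t=0:+1/1 = 1/1; (3j)²=2/15 [(1 1 2; 0 0 0)], sign=+1
I_A²/I_B² = (1/30)/(2/15) = 1/4

1/4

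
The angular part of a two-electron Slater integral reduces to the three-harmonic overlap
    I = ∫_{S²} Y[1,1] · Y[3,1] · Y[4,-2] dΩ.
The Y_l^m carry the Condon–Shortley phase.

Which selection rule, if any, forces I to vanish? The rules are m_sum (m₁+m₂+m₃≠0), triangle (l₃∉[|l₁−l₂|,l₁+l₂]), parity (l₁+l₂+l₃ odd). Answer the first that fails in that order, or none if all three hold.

Σmᵢ = 0  ✓
l₃∈[|l₁−l₂|,l₁+l₂]=[2,4], have l₃=4  ✓
Σlᵢ = 8 ⇒ even  ✓

none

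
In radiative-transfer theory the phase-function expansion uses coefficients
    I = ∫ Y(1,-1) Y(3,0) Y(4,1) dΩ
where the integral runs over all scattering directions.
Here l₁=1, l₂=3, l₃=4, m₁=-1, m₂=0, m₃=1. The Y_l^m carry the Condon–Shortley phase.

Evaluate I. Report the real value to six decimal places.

Checks pass: Σm=0; 8 even; l₃=4∈[2,4].
(2·1+1)(2·3+1)(2·4+1) = 189
Δ: 0! 2! 6! / 9! → 1/252
sum: t=0:+1/36 = 1/36
3j²(1 3 4; 0 0 0) = Δ·Π!·Σ² = 4/63  (sign +1)
sum: t=0:+1/72 = 1/72
3j²(1 3 4; -1 0 1) = Δ·Π!·Σ² = 5/126  (sign -1)
combine: 4πI² = 189·4/63·5/126 = 10/21
take √, sign -1: I = -0.19466390

-0.194664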